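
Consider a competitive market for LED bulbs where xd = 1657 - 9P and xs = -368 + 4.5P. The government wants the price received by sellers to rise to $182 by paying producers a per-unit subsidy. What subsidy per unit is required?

At a seller price of 182, quantity supplied is -368 + 4.5·182 = 451.
Buyers absorb 451 only when they pay Pb with 1657 − 9·Pb = 451, i.e. Pb = 134.
s = Ps − Pb = 182 − 134 = 48.

Required subsidy s = $48 per unit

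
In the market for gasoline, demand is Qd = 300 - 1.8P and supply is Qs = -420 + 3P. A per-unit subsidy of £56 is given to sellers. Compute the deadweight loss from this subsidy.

Deadweight loss = £1764

Pre-subsidy: 300 - 1.8P = -420 + 3P gives P* = 150, Q* = 30.
With the subsidy, sellers receive Ps = Pb + 56 for each unit, where Pb is the price buyers pay.
Supply in terms of Pb becomes Qs = -420 + 3(Pb + 56) = -252 + 3Pb. Setting this equal to demand: 300 - 1.8Pb = -252 + 3Pb, so Pb = 115.
Sellers receive Ps = 115 + 56 = 171; Q' = 300 − 1.8·115 = 93.
The subsidy expands output by 93 − 30 = 63 past the efficient level; on those units the gap between marginal cost and willingness to pay runs from 0 up to 56.
DWL = ½ × 56 × 63 = 1764.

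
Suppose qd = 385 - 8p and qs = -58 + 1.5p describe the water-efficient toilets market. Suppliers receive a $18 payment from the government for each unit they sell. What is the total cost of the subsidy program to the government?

Government cost = 11862/19

Pre-subsidy: 385 - 8p = -58 + 1.5p gives p* = 886/19, q* = 227/19.
With the subsidy, sellers receive ps = pb + 18 for each unit, where pb is the price buyers pay.
Supply in terms of pb becomes qs = -58 + 1.5(pb + 18) = -31 + 1.5pb. Setting this equal to demand: 385 - 8pb = -31 + 1.5pb, so pb = 832/19.
Sellers receive ps = 832/19 + 18 = 1174/19; q' = 385 − 8·(832/19) = 659/19.
Government outlay = subsidy × quantity = 18 × 659/19 = 11862/19.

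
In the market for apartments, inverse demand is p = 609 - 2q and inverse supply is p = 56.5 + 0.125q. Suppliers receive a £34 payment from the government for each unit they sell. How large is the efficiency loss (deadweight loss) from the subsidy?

Deadweight loss = £272

Pre-subsidy: 609 - 2q = 56.5 + 0.125q gives q* = 260 and p* = 89.
With the subsidy, sellers receive ps = pb + 34 for each unit, where pb is the price buyers pay.
On the curves, pb = 609 - 2q and ps = 56.5 + 0.125q; the wedge ps − pb = 34 gives 56.5 + 0.125q − (609 - 2q) = 34, so q' = 276.
Then pb = 609 − 2·276 = 57 and ps = 56.5 + 0.125·276 = 91.
The subsidy expands output by 276 − 260 = 16 past the efficient level; on those units the gap between marginal cost and willingness to pay runs from 0 up to 34.
DWL = ½ × 34 × 16 = 272.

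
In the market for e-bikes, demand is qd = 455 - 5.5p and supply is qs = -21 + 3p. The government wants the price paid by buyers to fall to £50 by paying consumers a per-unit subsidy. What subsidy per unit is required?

At a buyer price of 50, quantity demanded is 455 − 5.5·50 = 180.
Sellers supply 180 only when they receive ps with -21 + 3·ps = 180, i.e. ps = 67.
s = ps − pb = 67 − 50 = 17.

Required subsidy s = £17 per unit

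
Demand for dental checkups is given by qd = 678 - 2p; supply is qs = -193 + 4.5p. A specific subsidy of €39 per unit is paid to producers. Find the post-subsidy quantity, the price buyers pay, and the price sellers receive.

q' = 464; buyers pay €107; sellers receive €146

Pre-subsidy: 678 - 2p = -193 + 4.5p gives p* = 134, q* = 410.
With the subsidy, sellers receive ps = pb + 39 for each unit, where pb is the price buyers pay.
Supply in terms of pb becomes qs = -193 + 4.5(pb + 39) = -17.5 + 4.5pb. Setting this equal to demand: 678 - 2pb = -17.5 + 4.5pb, so pb = 107.
Sellers receive ps = 107 + 39 = 146; q' = 678 − 2·107 = 464.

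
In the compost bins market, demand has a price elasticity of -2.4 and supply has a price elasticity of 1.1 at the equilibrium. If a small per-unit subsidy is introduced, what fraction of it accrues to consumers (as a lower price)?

Consumer share = 11/35

For a small subsidy around the equilibrium, the benefit split depends on the relative slopes, which at a point are proportional to the elasticities.
Buyer share = εs/(εs + |εd|) = 1.1/(1.1 + 2.4) = 11/35; seller share = |εd|/(εs + |εd|) = 24/35.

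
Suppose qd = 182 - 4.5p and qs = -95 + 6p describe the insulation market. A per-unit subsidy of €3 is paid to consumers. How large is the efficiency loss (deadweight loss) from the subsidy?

Pre-subsidy: 182 - 4.5p = -95 + 6p gives p* = 554/21, q* = 443/7.
With the rebate, buyers effectively pay pb = ps − 3, where ps is the price sellers receive.
Demand in terms of ps becomes qd = 182 − 4.5(ps − 3) = 195.5 - 4.5ps. Setting this equal to supply: 195.5 - 4.5ps = -95 + 6ps, so ps = 83/3.
Buyers pay pb = 83/3 − 3 = 74/3; q' = -95 + 6·(83/3) = 71.
The subsidy expands output by 71 − 443/7 = 54/7 past the efficient level; on those units the gap between marginal cost and willingness to pay runs from 0 up to 3.
DWL = ½ × 3 × 54/7 = 81/7.

Deadweight loss = 81/7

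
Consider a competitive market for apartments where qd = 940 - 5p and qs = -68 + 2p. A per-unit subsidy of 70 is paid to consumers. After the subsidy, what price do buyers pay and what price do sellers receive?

Pre-subsidy: 940 - 5p = -68 + 2p gives p* = 144, q* = 220.
With the rebate, buyers effectively pay pb = ps − 70, where ps is the price sellers receive.
Demand in terms of ps becomes qd = 940 − 5(ps − 70) = 1290 - 5ps. Setting this equal to supply: 1290 - 5ps = -68 + 2ps, so ps = 194.
Buyers pay pb = 194 − 70 = 124; q' = -68 + 2·194 = 320.

Buyers pay 124; sellers receive 194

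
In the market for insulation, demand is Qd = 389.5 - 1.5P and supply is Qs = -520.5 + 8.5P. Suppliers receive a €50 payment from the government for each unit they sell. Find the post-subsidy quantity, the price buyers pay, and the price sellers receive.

Pre-subsidy: 389.5 - 1.5P = -520.5 + 8.5P gives P* = 91, Q* = 253.
With the subsidy, sellers receive Ps = Pb + 50 for each unit, where Pb is the price buyers pay.
Supply in terms of Pb becomes Qs = -520.5 + 8.5(Pb + 50) = -95.5 + 8.5Pb. Setting this equal to demand: 389.5 - 1.5Pb = -95.5 + 8.5Pb, so Pb = 48.5.
Sellers receive Ps = 48.5 + 50 = 98.5; Q' = 389.5 − 1.5·48.5 = 316.75.

Q' = 316.75; buyers pay €48.5; sellers receive €98.5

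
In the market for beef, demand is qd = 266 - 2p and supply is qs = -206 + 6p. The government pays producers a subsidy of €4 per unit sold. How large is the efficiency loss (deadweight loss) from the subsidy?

Pre-subsidy: 266 - 2p = -206 + 6p gives p* = 59, q* = 148.
With the subsidy, sellers receive ps = pb + 4 for each unit, where pb is the price buyers pay.
Supply in terms of pb becomes qs = -206 + 6(pb + 4) = -182 + 6pb. Setting this equal to demand: 266 - 2pb = -182 + 6pb, so pb = 56.
Sellers receive ps = 56 + 4 = 60; q' = 266 − 2·56 = 154.
The subsidy expands output by 154 − 148 = 6 past the efficient level; on those units the gap between marginal cost and willingness to pay runs from 0 up to 4.
DWL = ½ × 4 × 6 = 12.

Deadweight loss = €12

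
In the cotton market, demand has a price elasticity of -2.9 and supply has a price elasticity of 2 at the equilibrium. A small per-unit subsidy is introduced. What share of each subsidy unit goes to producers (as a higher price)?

For a small subsidy around the equilibrium, the benefit split depends on the relative slopes, which at a point are proportional to the elasticities.
Buyer share = εs/(εs + |εd|) = 2/(2 + 2.9) = 20/49; seller share = |εd|/(εs + |εd|) = 29/49.
So producers capture 29/49 of the subsidy.

Producer share = 29/49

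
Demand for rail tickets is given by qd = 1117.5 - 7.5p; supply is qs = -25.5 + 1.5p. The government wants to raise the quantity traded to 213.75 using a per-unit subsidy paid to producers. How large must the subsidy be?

Required subsidy s = 39 per unit

At q = 213.75, invert demand for the buyer price: pb = (1117.5 − 213.75)/7.5 = 120.5; invert supply for the seller price: ps = (213.75 − (-25.5))/1.5 = 159.5.
The subsidy must fill the gap: s = ps − pb = 159.5 − 120.5 = 39.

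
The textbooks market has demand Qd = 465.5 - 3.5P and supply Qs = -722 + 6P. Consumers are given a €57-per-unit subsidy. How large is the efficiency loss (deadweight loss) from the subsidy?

Deadweight loss = €3591

Pre-subsidy: 465.5 - 3.5P = -722 + 6P gives P* = 125, Q* = 28.
With the rebate, buyers effectively pay Pb = Ps − 57, where Ps is the price sellers receive.
Demand in terms of Ps becomes Qd = 465.5 − 3.5(Ps − 57) = 665 - 3.5Ps. Setting this equal to supply: 665 - 3.5Ps = -722 + 6Ps, so Ps = 146.
Buyers pay Pb = 146 − 57 = 89; Q' = -722 + 6·146 = 154.
The subsidy expands output by 154 − 28 = 126 past the efficient level; on those units the gap between marginal cost and willingness to pay runs from 0 up to 57.
DWL = ½ × 57 × 126 = 3591.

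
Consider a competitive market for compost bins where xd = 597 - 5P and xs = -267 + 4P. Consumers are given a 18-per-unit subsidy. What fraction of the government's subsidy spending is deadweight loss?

Pre-subsidy: 597 - 5P = -267 + 4P gives P* = 96, x* = 117.
With the rebate, buyers effectively pay Pb = Ps − 18, where Ps is the price sellers receive.
Demand in terms of Ps becomes xd = 597 − 5(Ps − 18) = 687 - 5Ps. Setting this equal to supply: 687 - 5Ps = -267 + 4Ps, so Ps = 106.
Buyers pay Pb = 106 − 18 = 88; x' = -267 + 4·106 = 157.
ΔCS = ½(117 + 157)(96 − 88) = 1096; ΔPS = ½(117 + 157)(106 − 96) = 1370.
Government spending = 18 × 157 = 2826.
DWL = ½ × 18 × (157 − 117) = 360; fraction = 360 / 2826 = 20/157.

DWL / government spending = 20/157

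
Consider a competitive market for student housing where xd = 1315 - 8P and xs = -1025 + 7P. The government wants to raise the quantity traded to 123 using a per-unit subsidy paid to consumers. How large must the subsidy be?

Required subsidy s = 15 per unit

At x = 123, invert demand for the buyer price: Pb = (1315 − 123)/8 = 149; invert supply for the seller price: Ps = (123 − (-1025))/7 = 164.
The subsidy must fill the gap: s = Ps − Pb = 164 − 149 = 15.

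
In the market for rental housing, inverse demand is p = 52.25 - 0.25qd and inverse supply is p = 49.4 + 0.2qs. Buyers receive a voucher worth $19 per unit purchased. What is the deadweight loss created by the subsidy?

Pre-subsidy: 52.25 - 0.25q = 49.4 + 0.2q gives q* = 19/3 and p* = 152/3.
With the rebate, buyers effectively pay pb = ps − 19, where ps is the price sellers receive.
On the curves, pb = 52.25 - 0.25q and ps = 49.4 + 0.2q; the wedge ps − pb = 19 gives 49.4 + 0.2q − (52.25 - 0.25q) = 19, so q' = 437/9.
Then pb = 52.25 − 0.25·(437/9) = 361/9 and ps = 49.4 + 0.2·(437/9) = 532/9.
The subsidy expands output by 437/9 − 19/3 = 380/9 past the efficient level; on those units the gap between marginal cost and willingness to pay runs from 0 up to 19.
DWL = ½ × 19 × 380/9 = 3610/9.

Deadweight loss = 3610/9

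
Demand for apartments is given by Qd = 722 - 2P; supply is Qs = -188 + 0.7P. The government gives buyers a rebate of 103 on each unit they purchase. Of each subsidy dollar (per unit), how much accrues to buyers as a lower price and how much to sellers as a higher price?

Buyers gain 721/27 per unit; sellers gain 2060/27 per unit

Pre-subsidy: 722 - 2P = -188 + 0.7P gives P* = 9100/27, Q* = 1294/27.
With the rebate, buyers effectively pay Pb = Ps − 103, where Ps is the price sellers receive.
Demand in terms of Ps becomes Qd = 722 − 2(Ps − 103) = 928 - 2Ps. Setting this equal to supply: 928 - 2Ps = -188 + 0.7Ps, so Ps = 1240/3.
Buyers pay Pb = 1240/3 − 103 = 931/3; Q' = -188 + 0.7·(1240/3) = 304/3.
Buyers' price falls by P* − Pb = 9100/27 − 931/3 = 721/27; sellers' price rises by Ps − P* = 1240/3 − 9100/27 = 2060/27.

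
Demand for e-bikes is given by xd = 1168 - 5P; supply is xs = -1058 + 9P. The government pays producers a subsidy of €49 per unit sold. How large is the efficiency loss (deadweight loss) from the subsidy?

Deadweight loss = €3858.75

Pre-subsidy: 1168 - 5P = -1058 + 9P gives P* = 159, x* = 373.
With the subsidy, sellers receive Ps = Pb + 49 for each unit, where Pb is the price buyers pay.
Supply in terms of Pb becomes xs = -1058 + 9(Pb + 49) = -617 + 9Pb. Setting this equal to demand: 1168 - 5Pb = -617 + 9Pb, so Pb = 127.5.
Sellers receive Ps = 127.5 + 49 = 176.5; x' = 1168 − 5·127.5 = 530.5.
The subsidy expands output by 530.5 − 373 = 157.5 past the efficient level; on those units the gap between marginal cost and willingness to pay runs from 0 up to 49.
DWL = ½ × 49 × 157.5 = 3858.75.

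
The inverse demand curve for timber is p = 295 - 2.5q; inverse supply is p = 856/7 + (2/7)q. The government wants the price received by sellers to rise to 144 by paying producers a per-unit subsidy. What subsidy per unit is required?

Required subsidy s = 39 per unit

At a seller price of 144, quantity supplied is -428 + 3.5·144 = 76.
Buyers absorb 76 only when they pay pb = 295 − 2.5·76 = 105.
s = ps − pb = 144 − 105 = 39.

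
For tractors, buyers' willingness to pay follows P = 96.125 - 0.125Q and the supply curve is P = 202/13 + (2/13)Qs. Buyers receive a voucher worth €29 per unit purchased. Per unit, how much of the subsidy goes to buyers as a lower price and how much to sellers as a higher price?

Buyers gain €13 per unit; sellers gain €16 per unit

Pre-subsidy: 96.125 - 0.125Q = 202/13 + (2/13)Q gives Q* = 289 and P* = 60.
With the rebate, buyers effectively pay Pb = Ps − 29, where Ps is the price sellers receive.
On the curves, Pb = 96.125 - 0.125Q and Ps = 202/13 + (2/13)Q; the wedge Ps − Pb = 29 gives 202/13 + (2/13)Q − (96.125 - 0.125Q) = 29, so Q' = 393.
Then Pb = 96.125 − 0.125·393 = 47 and Ps = 202/13 + (2/13)·393 = 76.
Buyers' price falls by P* − Pb = 60 − 47 = 13; sellers' price rises by Ps − P* = 76 − 60 = 16.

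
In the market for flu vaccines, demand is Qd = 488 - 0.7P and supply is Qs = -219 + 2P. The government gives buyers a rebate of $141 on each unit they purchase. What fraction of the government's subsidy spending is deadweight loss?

DWL / government spending = 987/10201

Pre-subsidy: 488 - 0.7P = -219 + 2P gives P* = 7070/27, Q* = 8227/27.
With the rebate, buyers effectively pay Pb = Ps − 141, where Ps is the price sellers receive.
Demand in terms of Ps becomes Qd = 488 − 0.7(Ps − 141) = 586.7 - 0.7Ps. Setting this equal to supply: 586.7 - 0.7Ps = -219 + 2Ps, so Ps = 8057/27.
Buyers pay Pb = 8057/27 − 141 = 4250/27; Q' = -219 + 2·(8057/27) = 10201/27.
ΔCS = ½(8227/27 + 10201/27)(7070/27 − 4250/27) = 8661160/243; ΔPS = ½(8227/27 + 10201/27)(8057/27 − 7070/27) = 3031406/243.
Government spending = 141 × 10201/27 = 479447/9.
DWL = ½ × 141 × (10201/27 − 8227/27) = 15463/3; fraction = (15463/3) / (479447/9) = 987/10201.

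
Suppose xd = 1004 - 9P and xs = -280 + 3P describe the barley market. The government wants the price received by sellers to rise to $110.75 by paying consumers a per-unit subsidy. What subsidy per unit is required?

Required subsidy s = $5 per unit

At a seller price of 110.75, quantity supplied is -280 + 3·110.75 = 52.25.
Buyers absorb 52.25 only when they pay Pb with 1004 − 9·Pb = 52.25, i.e. Pb = 105.75.
s = Ps − Pb = 110.75 − 105.75 = 5.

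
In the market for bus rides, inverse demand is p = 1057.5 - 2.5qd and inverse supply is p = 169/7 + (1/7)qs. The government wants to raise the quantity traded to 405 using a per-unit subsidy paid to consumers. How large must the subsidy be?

At q = 405, from the demand curve buyers pay pb = 1057.5 − 2.5·405 = 45; from the supply curve sellers need ps = 169/7 + (1/7)·405 = 82.
The subsidy must fill the gap: s = ps − pb = 82 − 45 = 37.

Required subsidy s = 37 per unit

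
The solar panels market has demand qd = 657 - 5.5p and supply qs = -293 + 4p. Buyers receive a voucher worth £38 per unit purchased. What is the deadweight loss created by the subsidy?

Pre-subsidy: 657 - 5.5p = -293 + 4p gives p* = 100, q* = 107.
With the rebate, buyers effectively pay pb = ps − 38, where ps is the price sellers receive.
Demand in terms of ps becomes qd = 657 − 5.5(ps − 38) = 866 - 5.5ps. Setting this equal to supply: 866 - 5.5ps = -293 + 4ps, so ps = 122.
Buyers pay pb = 122 − 38 = 84; q' = -293 + 4·122 = 195.
The subsidy expands output by 195 − 107 = 88 past the efficient level; on those units the gap between marginal cost and willingness to pay runs from 0 up to 38.
DWL = ½ × 38 × 88 = 1672.

Deadweight loss = £1672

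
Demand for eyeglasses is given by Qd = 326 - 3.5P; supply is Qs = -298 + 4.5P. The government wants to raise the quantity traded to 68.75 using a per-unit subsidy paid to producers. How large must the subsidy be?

Required subsidy s = 8 per unit

At Q = 68.75, invert demand for the buyer price: Pb = (326 − 68.75)/3.5 = 73.5; invert supply for the seller price: Ps = (68.75 − (-298))/4.5 = 81.5.
The subsidy must fill the gap: s = Ps − Pb = 81.5 − 73.5 = 8.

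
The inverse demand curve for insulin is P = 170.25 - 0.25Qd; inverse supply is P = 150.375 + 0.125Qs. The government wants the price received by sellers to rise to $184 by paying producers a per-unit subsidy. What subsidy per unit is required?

At a seller price of 184, quantity supplied is -1203 + 8·184 = 269.
Buyers absorb 269 only when they pay Pb = 170.25 − 0.25·269 = 103.
s = Ps − Pb = 184 − 103 = 81.

Required subsidy s = $81 per unit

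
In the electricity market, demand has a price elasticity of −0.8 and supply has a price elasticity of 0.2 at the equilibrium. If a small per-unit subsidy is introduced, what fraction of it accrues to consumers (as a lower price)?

Consumer share = 0.2

For a small subsidy around the equilibrium, the benefit split depends on the relative slopes, which at a point are proportional to the elasticities.
Buyer share = εs/(εs + |εd|) = 0.2/(0.2 + 0.8) = 0.2; seller share = |εd|/(εs + |εd|) = 0.8.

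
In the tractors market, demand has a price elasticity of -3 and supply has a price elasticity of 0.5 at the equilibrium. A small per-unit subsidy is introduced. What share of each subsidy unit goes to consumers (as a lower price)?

For a small subsidy around the equilibrium, the benefit split depends on the relative slopes, which at a point are proportional to the elasticities.
Buyer share = εs/(εs + |εd|) = 0.5/(0.5 + 3) = 1/7; seller share = |εd|/(εs + |εd|) = 6/7.

Consumer share = 1/7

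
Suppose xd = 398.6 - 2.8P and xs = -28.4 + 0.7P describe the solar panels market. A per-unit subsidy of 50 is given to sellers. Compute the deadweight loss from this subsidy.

Deadweight loss = 700

Pre-subsidy: 398.6 - 2.8P = -28.4 + 0.7P gives P* = 122, x* = 57.
With the subsidy, sellers receive Ps = Pb + 50 for each unit, where Pb is the price buyers pay.
Supply in terms of Pb becomes xs = -28.4 + 0.7(Pb + 50) = 6.6 + 0.7Pb. Setting this equal to demand: 398.6 - 2.8Pb = 6.6 + 0.7Pb, so Pb = 112.
Sellers receive Ps = 112 + 50 = 162; x' = 398.6 − 2.8·112 = 85.
The subsidy expands output by 85 − 57 = 28 past the efficient level; on those units the gap between marginal cost and willingness to pay runs from 0 up to 50.
DWL = ½ × 50 × 28 = 700.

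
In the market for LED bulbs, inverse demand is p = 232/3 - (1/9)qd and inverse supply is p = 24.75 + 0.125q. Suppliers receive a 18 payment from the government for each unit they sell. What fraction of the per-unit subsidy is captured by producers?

Producer share = 9/17

Pre-subsidy: 232/3 - (1/9)q = 24.75 + 0.125q gives q* = 3786/17 and p* = 894/17.
With the subsidy, sellers receive ps = pb + 18 for each unit, where pb is the price buyers pay.
On the curves, pb = 232/3 - (1/9)q and ps = 24.75 + 0.125q; the wedge ps − pb = 18 gives 24.75 + 0.125q − (232/3 - (1/9)q) = 18, so q' = 5082/17.
Then pb = 232/3 − (1/9)·(5082/17) = 750/17 and ps = 24.75 + 0.125·(5082/17) = 1056/17.
Buyers' price falls by p* − pb = 894/17 − 750/17 = 144/17; sellers' price rises by ps − p* = 1056/17 − 894/17 = 162/17.
So producers capture (162/17)/18 = 9/17 of each unit of subsidy.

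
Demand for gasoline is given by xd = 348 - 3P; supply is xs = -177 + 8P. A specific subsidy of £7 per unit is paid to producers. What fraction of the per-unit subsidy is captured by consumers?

Pre-subsidy: 348 - 3P = -177 + 8P gives P* = 525/11, x* = 2253/11.
With the subsidy, sellers receive Ps = Pb + 7 for each unit, where Pb is the price buyers pay.
Supply in terms of Pb becomes xs = -177 + 8(Pb + 7) = -121 + 8Pb. Setting this equal to demand: 348 - 3Pb = -121 + 8Pb, so Pb = 469/11.
Sellers receive Ps = 469/11 + 7 = 546/11; x' = 348 − 3·(469/11) = 2421/11.
Buyers' price falls by P* − Pb = 525/11 − 469/11 = 56/11; sellers' price rises by Ps − P* = 546/11 − 525/11 = 21/11.
So consumers capture (56/11)/7 = 8/11 of each unit of subsidy.

Consumer share = 8/11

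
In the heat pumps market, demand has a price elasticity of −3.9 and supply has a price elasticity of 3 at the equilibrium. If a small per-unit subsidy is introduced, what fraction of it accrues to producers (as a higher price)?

Producer share = 13/23

For a small subsidy around the equilibrium, the benefit split depends on the relative slopes, which at a point are proportional to the elasticities.
Buyer share = εs/(εs + |εd|) = 3/(3 + 3.9) = 10/23; seller share = |εd|/(εs + |εd|) = 13/23.
So producers capture 13/23 of the subsidy.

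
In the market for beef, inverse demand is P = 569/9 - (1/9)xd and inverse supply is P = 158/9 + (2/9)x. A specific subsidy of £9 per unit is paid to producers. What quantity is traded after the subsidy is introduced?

x' = 164

Pre-subsidy: 569/9 - (1/9)x = 158/9 + (2/9)x gives x* = 137 and P* = 48.
With the subsidy, sellers receive Ps = Pb + 9 for each unit, where Pb is the price buyers pay.
On the curves, Pb = 569/9 - (1/9)x and Ps = 158/9 + (2/9)x; the wedge Ps − Pb = 9 gives 158/9 + (2/9)x − (569/9 - (1/9)x) = 9, so x' = 164.
Then Pb = 569/9 − (1/9)·164 = 45 and Ps = 158/9 + (2/9)·164 = 54.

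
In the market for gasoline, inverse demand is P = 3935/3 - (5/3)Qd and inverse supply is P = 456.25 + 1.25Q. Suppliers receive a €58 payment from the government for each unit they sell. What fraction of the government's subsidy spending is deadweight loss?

Pre-subsidy: 3935/3 - (5/3)Q = 456.25 + 1.25Q gives Q* = 2053/7 and P* = 5760/7.
With the subsidy, sellers receive Ps = Pb + 58 for each unit, where Pb is the price buyers pay.
On the curves, Pb = 3935/3 - (5/3)Q and Ps = 456.25 + 1.25Q; the wedge Ps − Pb = 58 gives 456.25 + 1.25Q − (3935/3 - (5/3)Q) = 58, so Q' = 10961/35.
Then Pb = 3935/3 − (5/3)·(10961/35) = 5528/7 and Ps = 456.25 + 1.25·(10961/35) = 5934/7.
ΔCS = ½(2053/7 + 10961/35)(5760/7 − 5528/7) = 2462216/245; ΔPS = ½(2053/7 + 10961/35)(5934/7 − 5760/7) = 1846662/245.
Government spending = 58 × 10961/35 = 635738/35.
DWL = ½ × 58 × (10961/35 − 2053/7) = 20184/35; fraction = (20184/35) / (635738/35) = 348/10961.

DWL / government spending = 348/10961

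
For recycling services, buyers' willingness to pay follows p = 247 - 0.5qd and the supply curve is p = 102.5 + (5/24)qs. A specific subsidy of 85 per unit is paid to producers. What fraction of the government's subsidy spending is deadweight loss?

DWL / government spending = 5/27

Pre-subsidy: 247 - 0.5q = 102.5 + (5/24)q gives q* = 204 and p* = 145.
With the subsidy, sellers receive ps = pb + 85 for each unit, where pb is the price buyers pay.
On the curves, pb = 247 - 0.5q and ps = 102.5 + (5/24)q; the wedge ps − pb = 85 gives 102.5 + (5/24)q − (247 - 0.5q) = 85, so q' = 324.
Then pb = 247 − 0.5·324 = 85 and ps = 102.5 + (5/24)·324 = 170.
ΔCS = ½(204 + 324)(145 − 85) = 15840; ΔPS = ½(204 + 324)(170 − 145) = 6600.
Government spending = 85 × 324 = 27540.
DWL = ½ × 85 × (324 − 204) = 5100; fraction = 5100 / 27540 = 5/27.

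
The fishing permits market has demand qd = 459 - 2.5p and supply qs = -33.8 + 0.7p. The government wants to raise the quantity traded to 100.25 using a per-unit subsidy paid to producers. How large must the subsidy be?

At q = 100.25, invert demand for the buyer price: pb = (459 − 100.25)/2.5 = 143.5; invert supply for the seller price: ps = (100.25 − (-33.8))/0.7 = 191.5.
The subsidy must fill the gap: s = ps − pb = 191.5 − 143.5 = 48.

Required subsidy s = 48 per unit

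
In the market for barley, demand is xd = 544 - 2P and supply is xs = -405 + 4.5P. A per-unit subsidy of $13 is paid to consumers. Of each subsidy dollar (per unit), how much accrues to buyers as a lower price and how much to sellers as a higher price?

Buyers gain $9 per unit; sellers gain $4 per unit

Pre-subsidy: 544 - 2P = -405 + 4.5P gives P* = 146, x* = 252.
With the rebate, buyers effectively pay Pb = Ps − 13, where Ps is the price sellers receive.
Demand in terms of Ps becomes xd = 544 − 2(Ps − 13) = 570 - 2Ps. Setting this equal to supply: 570 - 2Ps = -405 + 4.5Ps, so Ps = 150.
Buyers pay Pb = 150 − 13 = 137; x' = -405 + 4.5·150 = 270.
Buyers' price falls by P* − Pb = 146 − 137 = 9; sellers' price rises by Ps − P* = 150 − 146 = 4.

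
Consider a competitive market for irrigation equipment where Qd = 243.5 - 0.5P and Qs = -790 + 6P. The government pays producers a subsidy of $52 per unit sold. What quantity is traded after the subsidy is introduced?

Pre-subsidy: 243.5 - 0.5P = -790 + 6P gives P* = 159, Q* = 164.
With the subsidy, sellers receive Ps = Pb + 52 for each unit, where Pb is the price buyers pay.
Supply in terms of Pb becomes Qs = -790 + 6(Pb + 52) = -478 + 6Pb. Setting this equal to demand: 243.5 - 0.5Pb = -478 + 6Pb, so Pb = 111.
Sellers receive Ps = 111 + 52 = 163; Q' = 243.5 − 0.5·111 = 188.

Q' = 188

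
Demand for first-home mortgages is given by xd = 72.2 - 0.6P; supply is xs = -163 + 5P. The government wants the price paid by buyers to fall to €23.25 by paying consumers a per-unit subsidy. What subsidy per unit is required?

At a buyer price of 23.25, quantity demanded is 72.2 − 0.6·23.25 = 58.25.
Sellers supply 58.25 only when they receive Ps with -163 + 5·Ps = 58.25, i.e. Ps = 44.25.
s = Ps − Pb = 44.25 − 23.25 = 21.

Required subsidy s = €21 per unit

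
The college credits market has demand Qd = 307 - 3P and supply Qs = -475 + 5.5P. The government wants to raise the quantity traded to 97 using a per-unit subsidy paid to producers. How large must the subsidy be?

Required subsidy s = 34 per unit

At Q = 97, invert demand for the buyer price: Pb = (307 − 97)/3 = 70; invert supply for the seller price: Ps = (97 − (-475))/5.5 = 104.
The subsidy must fill the gap: s = Ps − Pb = 104 − 70 = 34.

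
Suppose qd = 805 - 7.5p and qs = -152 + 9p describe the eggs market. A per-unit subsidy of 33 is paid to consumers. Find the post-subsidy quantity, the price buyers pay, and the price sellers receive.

Pre-subsidy: 805 - 7.5p = -152 + 9p gives p* = 58, q* = 370.
With the rebate, buyers effectively pay pb = ps − 33, where ps is the price sellers receive.
Demand in terms of ps becomes qd = 805 − 7.5(ps − 33) = 1052.5 - 7.5ps. Setting this equal to supply: 1052.5 - 7.5ps = -152 + 9ps, so ps = 73.
Buyers pay pb = 73 − 33 = 40; q' = -152 + 9·73 = 505.

q' = 505; buyers pay 40; sellers receive 73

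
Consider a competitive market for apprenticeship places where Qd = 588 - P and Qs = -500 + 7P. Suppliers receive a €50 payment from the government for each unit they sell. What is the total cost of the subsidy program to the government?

Pre-subsidy: 588 - P = -500 + 7P gives P* = 136, Q* = 452.
With the subsidy, sellers receive Ps = Pb + 50 for each unit, where Pb is the price buyers pay.
Supply in terms of Pb becomes Qs = -500 + 7(Pb + 50) = -150 + 7Pb. Setting this equal to demand: 588 - Pb = -150 + 7Pb, so Pb = 92.25.
Sellers receive Ps = 92.25 + 50 = 142.25; Q' = 588 − 1·92.25 = 495.75.
Government outlay = subsidy × quantity = 50 × 495.75 = 24787.5.

Government cost = €24787.5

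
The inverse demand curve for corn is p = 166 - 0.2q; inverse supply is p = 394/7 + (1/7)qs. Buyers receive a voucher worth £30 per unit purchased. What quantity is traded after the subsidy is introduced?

Pre-subsidy: 166 - 0.2q = 394/7 + (1/7)q gives q* = 320 and p* = 102.
With the rebate, buyers effectively pay pb = ps − 30, where ps is the price sellers receive.
On the curves, pb = 166 - 0.2q and ps = 394/7 + (1/7)q; the wedge ps − pb = 30 gives 394/7 + (1/7)q − (166 - 0.2q) = 30, so q' = 407.5.
Then pb = 166 − 0.2·407.5 = 84.5 and ps = 394/7 + (1/7)·407.5 = 114.5.

q' = 407.5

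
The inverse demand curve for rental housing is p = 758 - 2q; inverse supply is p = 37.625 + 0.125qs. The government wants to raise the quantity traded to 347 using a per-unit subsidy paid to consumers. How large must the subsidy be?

Required subsidy s = 17 per unit

At q = 347, from the demand curve buyers pay pb = 758 − 2·347 = 64; from the supply curve sellers need ps = 37.625 + 0.125·347 = 81.
The subsidy must fill the gap: s = ps − pb = 81 − 64 = 17.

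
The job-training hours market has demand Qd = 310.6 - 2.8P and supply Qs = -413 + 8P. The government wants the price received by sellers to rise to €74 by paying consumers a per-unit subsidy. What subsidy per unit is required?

At a seller price of 74, quantity supplied is -413 + 8·74 = 179.
Buyers absorb 179 only when they pay Pb with 310.6 − 2.8·Pb = 179, i.e. Pb = 47.
s = Ps − Pb = 74 − 47 = 27.

Required subsidy s = €27 per unit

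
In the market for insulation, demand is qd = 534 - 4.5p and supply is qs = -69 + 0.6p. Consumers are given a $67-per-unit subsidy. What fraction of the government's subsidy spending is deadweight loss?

Pre-subsidy: 534 - 4.5p = -69 + 0.6p gives p* = 2010/17, q* = 33/17.
With the rebate, buyers effectively pay pb = ps − 67, where ps is the price sellers receive.
Demand in terms of ps becomes qd = 534 − 4.5(ps − 67) = 835.5 - 4.5ps. Setting this equal to supply: 835.5 - 4.5ps = -69 + 0.6ps, so ps = 3015/17.
Buyers pay pb = 3015/17 − 67 = 1876/17; q' = -69 + 0.6·(3015/17) = 636/17.
ΔCS = ½(33/17 + 636/17)(2010/17 − 1876/17) = 44823/289; ΔPS = ½(33/17 + 636/17)(3015/17 − 2010/17) = 672345/578.
Government spending = 67 × 636/17 = 42612/17.
DWL = ½ × 67 × (636/17 − 33/17) = 40401/34; fraction = (40401/34) / (42612/17) = 201/424.

DWL / government spending = 201/424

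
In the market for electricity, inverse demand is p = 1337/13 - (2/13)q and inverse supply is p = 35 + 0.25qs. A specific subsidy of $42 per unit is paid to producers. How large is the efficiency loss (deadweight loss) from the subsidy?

Deadweight loss = $2184

Pre-subsidy: 1337/13 - (2/13)q = 35 + 0.25q gives q* = 168 and p* = 77.
With the subsidy, sellers receive ps = pb + 42 for each unit, where pb is the price buyers pay.
On the curves, pb = 1337/13 - (2/13)q and ps = 35 + 0.25q; the wedge ps − pb = 42 gives 35 + 0.25q − (1337/13 - (2/13)q) = 42, so q' = 272.
Then pb = 1337/13 − (2/13)·272 = 61 and ps = 35 + 0.25·272 = 103.
The subsidy expands output by 272 − 168 = 104 past the efficient level; on those units the gap between marginal cost and willingness to pay runs from 0 up to 42.
DWL = ½ × 42 × 104 = 2184.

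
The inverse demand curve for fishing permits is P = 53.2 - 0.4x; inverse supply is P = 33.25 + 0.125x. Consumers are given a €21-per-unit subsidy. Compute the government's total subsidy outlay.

Pre-subsidy: 53.2 - 0.4x = 33.25 + 0.125x gives x* = 38 and P* = 38.
With the rebate, buyers effectively pay Pb = Ps − 21, where Ps is the price sellers receive.
On the curves, Pb = 53.2 - 0.4x and Ps = 33.25 + 0.125x; the wedge Ps − Pb = 21 gives 33.25 + 0.125x − (53.2 - 0.4x) = 21, so x' = 78.
Then Pb = 53.2 − 0.4·78 = 22 and Ps = 33.25 + 0.125·78 = 43.
Government outlay = subsidy × quantity = 21 × 78 = 1638.

Government cost = €1638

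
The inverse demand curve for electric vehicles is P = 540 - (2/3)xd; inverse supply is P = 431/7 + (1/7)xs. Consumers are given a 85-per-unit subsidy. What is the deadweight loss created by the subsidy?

Deadweight loss = 4462.5

Pre-subsidy: 540 - (2/3)x = 431/7 + (1/7)x gives x* = 591 and P* = 146.
With the rebate, buyers effectively pay Pb = Ps − 85, where Ps is the price sellers receive.
On the curves, Pb = 540 - (2/3)x and Ps = 431/7 + (1/7)x; the wedge Ps − Pb = 85 gives 431/7 + (1/7)x − (540 - (2/3)x) = 85, so x' = 696.
Then Pb = 540 − (2/3)·696 = 76 and Ps = 431/7 + (1/7)·696 = 161.
The subsidy expands output by 696 − 591 = 105 past the efficient level; on those units the gap between marginal cost and willingness to pay runs from 0 up to 85.
DWL = ½ × 85 × 105 = 4462.5.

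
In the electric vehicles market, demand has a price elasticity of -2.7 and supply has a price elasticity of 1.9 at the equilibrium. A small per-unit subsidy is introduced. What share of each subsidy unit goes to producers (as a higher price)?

Producer share = 27/46

For a small subsidy around the equilibrium, the benefit split depends on the relative slopes, which at a point are proportional to the elasticities.
Buyer share = εs/(εs + |εd|) = 1.9/(1.9 + 2.7) = 19/46; seller share = |εd|/(εs + |εd|) = 27/46.
So producers capture 27/46 of the subsidy.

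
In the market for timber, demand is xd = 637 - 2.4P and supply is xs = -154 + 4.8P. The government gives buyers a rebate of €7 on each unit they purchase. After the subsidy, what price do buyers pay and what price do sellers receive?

Buyers pay 3787/36; sellers receive 4039/36

Pre-subsidy: 637 - 2.4P = -154 + 4.8P gives P* = 3955/36, x* = 1120/3.
With the rebate, buyers effectively pay Pb = Ps − 7, where Ps is the price sellers receive.
Demand in terms of Ps becomes xd = 637 − 2.4(Ps − 7) = 653.8 - 2.4Ps. Setting this equal to supply: 653.8 - 2.4Ps = -154 + 4.8Ps, so Ps = 4039/36.
Buyers pay Pb = 4039/36 − 7 = 3787/36; x' = -154 + 4.8·(4039/36) = 5768/15.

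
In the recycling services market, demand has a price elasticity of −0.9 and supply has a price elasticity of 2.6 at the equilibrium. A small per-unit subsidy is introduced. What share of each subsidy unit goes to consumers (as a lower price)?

Consumer share = 26/35

For a small subsidy around the equilibrium, the benefit split depends on the relative slopes, which at a point are proportional to the elasticities.
Buyer share = εs/(εs + |εd|) = 2.6/(2.6 + 0.9) = 26/35; seller share = |εd|/(εs + |εd|) = 9/35.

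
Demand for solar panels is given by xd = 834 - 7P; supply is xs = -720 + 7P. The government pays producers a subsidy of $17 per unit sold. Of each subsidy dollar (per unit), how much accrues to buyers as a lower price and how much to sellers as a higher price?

Buyers gain $8.5 per unit; sellers gain $8.5 per unit

Pre-subsidy: 834 - 7P = -720 + 7P gives P* = 111, x* = 57.
With the subsidy, sellers receive Ps = Pb + 17 for each unit, where Pb is the price buyers pay.
Supply in terms of Pb becomes xs = -720 + 7(Pb + 17) = -601 + 7Pb. Setting this equal to demand: 834 - 7Pb = -601 + 7Pb, so Pb = 102.5.
Sellers receive Ps = 102.5 + 17 = 119.5; x' = 834 − 7·102.5 = 116.5.
Buyers' price falls by P* − Pb = 111 − 102.5 = 8.5; sellers' price rises by Ps − P* = 119.5 − 111 = 8.5.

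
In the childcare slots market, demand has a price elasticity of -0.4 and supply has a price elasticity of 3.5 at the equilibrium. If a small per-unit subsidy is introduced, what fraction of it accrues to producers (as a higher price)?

Producer share = 4/39

For a small subsidy around the equilibrium, the benefit split depends on the relative slopes, which at a point are proportional to the elasticities.
Buyer share = εs/(εs + |εd|) = 3.5/(3.5 + 0.4) = 35/39; seller share = |εd|/(εs + |εd|) = 4/39.
So producers capture 4/39 of the subsidy.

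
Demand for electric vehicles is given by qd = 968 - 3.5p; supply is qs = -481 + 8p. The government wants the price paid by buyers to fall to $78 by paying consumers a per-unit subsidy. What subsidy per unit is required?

At a buyer price of 78, quantity demanded is 968 − 3.5·78 = 695.
Sellers supply 695 only when they receive ps with -481 + 8·ps = 695, i.e. ps = 147.
s = ps − pb = 147 − 78 = 69.

Required subsidy s = $69 per unit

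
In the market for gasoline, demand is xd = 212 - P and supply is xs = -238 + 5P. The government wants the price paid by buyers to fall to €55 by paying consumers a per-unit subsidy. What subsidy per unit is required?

At a buyer price of 55, quantity demanded is 212 − 1·55 = 157.
Sellers supply 157 only when they receive Ps with -238 + 5·Ps = 157, i.e. Ps = 79.
s = Ps − Pb = 79 − 55 = 24.

Required subsidy s = €24 per unit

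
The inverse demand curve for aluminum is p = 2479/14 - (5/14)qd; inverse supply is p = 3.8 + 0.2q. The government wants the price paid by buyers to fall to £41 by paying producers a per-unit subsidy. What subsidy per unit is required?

Required subsidy s = £39 per unit

At a buyer price of 41, quantity demanded is 495.8 − 2.8·41 = 381.
Sellers supply 381 only when they receive ps = 3.8 + 0.2·381 = 80.
s = ps − pb = 80 − 41 = 39.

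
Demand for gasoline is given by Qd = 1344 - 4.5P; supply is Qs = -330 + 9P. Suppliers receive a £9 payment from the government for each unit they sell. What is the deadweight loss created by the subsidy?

Deadweight loss = £121.5

Pre-subsidy: 1344 - 4.5P = -330 + 9P gives P* = 124, Q* = 786.
With the subsidy, sellers receive Ps = Pb + 9 for each unit, where Pb is the price buyers pay.
Supply in terms of Pb becomes Qs = -330 + 9(Pb + 9) = -249 + 9Pb. Setting this equal to demand: 1344 - 4.5Pb = -249 + 9Pb, so Pb = 118.
Sellers receive Ps = 118 + 9 = 127; Q' = 1344 − 4.5·118 = 813.
The subsidy expands output by 813 − 786 = 27 past the efficient level; on those units the gap between marginal cost and willingness to pay runs from 0 up to 9.
DWL = ½ × 9 × 27 = 121.5.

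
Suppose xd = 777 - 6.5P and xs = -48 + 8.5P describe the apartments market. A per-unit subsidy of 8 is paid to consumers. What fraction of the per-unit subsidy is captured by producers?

Pre-subsidy: 777 - 6.5P = -48 + 8.5P gives P* = 55, x* = 419.5.
With the rebate, buyers effectively pay Pb = Ps − 8, where Ps is the price sellers receive.
Demand in terms of Ps becomes xd = 777 − 6.5(Ps − 8) = 829 - 6.5Ps. Setting this equal to supply: 829 - 6.5Ps = -48 + 8.5Ps, so Ps = 877/15.
Buyers pay Pb = 877/15 − 8 = 757/15; x' = -48 + 8.5·(877/15) = 13469/30.
Buyers' price falls by P* − Pb = 55 − 757/15 = 68/15; sellers' price rises by Ps − P* = 877/15 − 55 = 52/15.
So producers capture (52/15)/8 = 13/30 of each unit of subsidy.

Producer share = 13/30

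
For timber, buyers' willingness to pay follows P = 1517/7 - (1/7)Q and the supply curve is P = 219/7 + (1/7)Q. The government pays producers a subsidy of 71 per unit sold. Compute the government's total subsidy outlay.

Pre-subsidy: 1517/7 - (1/7)Q = 219/7 + (1/7)Q gives Q* = 649 and P* = 124.
With the subsidy, sellers receive Ps = Pb + 71 for each unit, where Pb is the price buyers pay.
On the curves, Pb = 1517/7 - (1/7)Q and Ps = 219/7 + (1/7)Q; the wedge Ps − Pb = 71 gives 219/7 + (1/7)Q − (1517/7 - (1/7)Q) = 71, so Q' = 897.5.
Then Pb = 1517/7 − (1/7)·897.5 = 88.5 and Ps = 219/7 + (1/7)·897.5 = 159.5.
Government outlay = subsidy × quantity = 71 × 897.5 = 63722.5.

Government cost = 63722.5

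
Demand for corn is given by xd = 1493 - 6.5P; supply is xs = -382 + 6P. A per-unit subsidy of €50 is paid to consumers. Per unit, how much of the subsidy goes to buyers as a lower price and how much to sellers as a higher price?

Buyers gain €24 per unit; sellers gain €26 per unit

Pre-subsidy: 1493 - 6.5P = -382 + 6P gives P* = 150, x* = 518.
With the rebate, buyers effectively pay Pb = Ps − 50, where Ps is the price sellers receive.
Demand in terms of Ps becomes xd = 1493 − 6.5(Ps − 50) = 1818 - 6.5Ps. Setting this equal to supply: 1818 - 6.5Ps = -382 + 6Ps, so Ps = 176.
Buyers pay Pb = 176 − 50 = 126; x' = -382 + 6·176 = 674.
Buyers' price falls by P* − Pb = 150 − 126 = 24; sellers' price rises by Ps − P* = 176 − 150 = 26.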